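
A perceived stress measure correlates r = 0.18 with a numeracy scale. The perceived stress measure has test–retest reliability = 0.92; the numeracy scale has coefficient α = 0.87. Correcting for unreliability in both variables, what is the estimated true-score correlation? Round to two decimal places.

0.20

r_true = r_obs / √(r_xx · r_yy) = 0.18 / √(0.92 × 0.87) = 0.18 / √0.8004 = 0.18 / 0.8947 ≈ 0.20.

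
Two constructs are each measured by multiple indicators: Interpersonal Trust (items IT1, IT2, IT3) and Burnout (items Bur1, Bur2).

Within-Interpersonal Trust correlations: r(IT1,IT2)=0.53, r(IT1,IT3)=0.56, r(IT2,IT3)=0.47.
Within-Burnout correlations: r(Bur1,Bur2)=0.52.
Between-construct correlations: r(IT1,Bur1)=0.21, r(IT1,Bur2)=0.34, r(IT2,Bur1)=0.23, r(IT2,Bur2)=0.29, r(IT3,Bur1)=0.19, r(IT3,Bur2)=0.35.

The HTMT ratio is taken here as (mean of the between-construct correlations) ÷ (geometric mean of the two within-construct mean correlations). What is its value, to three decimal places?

Mean heterotrait r = 1.61/6 = 0.2683.
Mean within-IT = 1.56/3 = 0.5200; mean within-Bur = 0.52/1 = 0.5200.
Geometric mean = √(0.5200 × 0.5200) = 0.5200.
HTMT = 0.2683 / 0.5200 = 0.516.

0.516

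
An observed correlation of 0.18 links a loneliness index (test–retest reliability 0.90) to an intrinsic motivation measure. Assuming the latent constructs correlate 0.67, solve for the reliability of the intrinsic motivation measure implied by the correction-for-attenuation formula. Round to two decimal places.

r_true = r_obs / √(r_xx · r_yy) ⇒ 0.67 = 0.18 / √(0.90 · r_yy).
√(0.90 · r_yy) = 0.18 / 0.67 = 0.2687; 0.90 · r_yy = 0.0722; r_yy = 0.0722 / 0.90 ≈ 0.08.

0.08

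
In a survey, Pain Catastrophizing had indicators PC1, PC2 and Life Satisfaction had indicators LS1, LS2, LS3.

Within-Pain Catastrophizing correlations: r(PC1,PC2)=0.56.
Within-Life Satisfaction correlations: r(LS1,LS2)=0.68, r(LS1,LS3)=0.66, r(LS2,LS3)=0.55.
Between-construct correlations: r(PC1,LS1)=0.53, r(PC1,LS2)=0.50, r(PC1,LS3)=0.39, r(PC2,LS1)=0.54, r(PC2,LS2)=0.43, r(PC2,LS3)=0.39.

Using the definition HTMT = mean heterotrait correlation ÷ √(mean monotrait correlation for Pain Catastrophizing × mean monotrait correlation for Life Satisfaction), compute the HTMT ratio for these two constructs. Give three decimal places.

0.780

Between-construct mean = 2.78/6 = 0.4633.
Mean within-PC = 0.56/1 = 0.5600; mean within-LS = 1.89/3 = 0.6300.
Geometric mean = √(0.5600 × 0.6300) = 0.5940.
HTMT = 0.4633 / 0.5940 = 0.780.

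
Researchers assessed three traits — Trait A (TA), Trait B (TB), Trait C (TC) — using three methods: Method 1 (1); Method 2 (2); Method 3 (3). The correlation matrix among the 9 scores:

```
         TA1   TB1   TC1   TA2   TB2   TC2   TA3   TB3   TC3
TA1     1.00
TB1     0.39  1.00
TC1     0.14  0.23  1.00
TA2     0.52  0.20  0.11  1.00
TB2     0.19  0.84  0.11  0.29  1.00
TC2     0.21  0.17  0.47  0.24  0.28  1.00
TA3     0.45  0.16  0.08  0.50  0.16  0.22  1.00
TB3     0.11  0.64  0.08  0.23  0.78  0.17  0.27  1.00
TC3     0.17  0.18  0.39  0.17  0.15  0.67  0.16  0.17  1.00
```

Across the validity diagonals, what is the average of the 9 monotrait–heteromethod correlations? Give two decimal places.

Convergent values: 0.52, 0.45, 0.50, 0.84, 0.64, 0.78, 0.47, 0.39, 0.67; mean = 5.26/9 = 0.58.

0.58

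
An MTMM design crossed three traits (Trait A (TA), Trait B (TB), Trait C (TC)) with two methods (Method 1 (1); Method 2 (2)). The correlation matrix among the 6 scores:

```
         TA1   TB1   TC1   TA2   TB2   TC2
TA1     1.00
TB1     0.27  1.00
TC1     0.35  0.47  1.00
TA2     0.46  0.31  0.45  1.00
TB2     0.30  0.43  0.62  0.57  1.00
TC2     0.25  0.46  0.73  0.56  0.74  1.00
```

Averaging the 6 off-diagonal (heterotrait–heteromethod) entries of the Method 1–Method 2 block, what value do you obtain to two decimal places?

HTHM values (method 1 × method 2): 0.30, 0.25, 0.31, 0.46, 0.45, 0.62; mean = 2.39/6 = 0.40.

0.40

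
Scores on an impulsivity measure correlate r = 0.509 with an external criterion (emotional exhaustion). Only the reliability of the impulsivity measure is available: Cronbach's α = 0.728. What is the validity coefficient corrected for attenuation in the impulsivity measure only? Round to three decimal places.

0.597

Single correction: r_c = r_obs / √r_xx = 0.509 / √0.728 = 0.509 / 0.8532 ≈ 0.597.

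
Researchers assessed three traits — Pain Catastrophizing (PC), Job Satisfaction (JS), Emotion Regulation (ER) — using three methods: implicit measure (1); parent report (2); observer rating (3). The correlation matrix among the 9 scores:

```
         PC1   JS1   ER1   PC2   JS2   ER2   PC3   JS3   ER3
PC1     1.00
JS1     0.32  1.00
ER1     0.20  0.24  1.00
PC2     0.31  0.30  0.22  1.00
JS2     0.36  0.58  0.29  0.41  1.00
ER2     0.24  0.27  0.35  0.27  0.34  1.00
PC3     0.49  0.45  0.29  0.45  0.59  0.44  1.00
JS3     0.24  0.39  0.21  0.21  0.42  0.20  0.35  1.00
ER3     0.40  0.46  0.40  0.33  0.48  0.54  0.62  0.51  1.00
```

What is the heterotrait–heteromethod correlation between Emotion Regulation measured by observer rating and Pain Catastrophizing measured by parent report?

Different traits and methods: r(ER3, PC2) = 0.33.

0.33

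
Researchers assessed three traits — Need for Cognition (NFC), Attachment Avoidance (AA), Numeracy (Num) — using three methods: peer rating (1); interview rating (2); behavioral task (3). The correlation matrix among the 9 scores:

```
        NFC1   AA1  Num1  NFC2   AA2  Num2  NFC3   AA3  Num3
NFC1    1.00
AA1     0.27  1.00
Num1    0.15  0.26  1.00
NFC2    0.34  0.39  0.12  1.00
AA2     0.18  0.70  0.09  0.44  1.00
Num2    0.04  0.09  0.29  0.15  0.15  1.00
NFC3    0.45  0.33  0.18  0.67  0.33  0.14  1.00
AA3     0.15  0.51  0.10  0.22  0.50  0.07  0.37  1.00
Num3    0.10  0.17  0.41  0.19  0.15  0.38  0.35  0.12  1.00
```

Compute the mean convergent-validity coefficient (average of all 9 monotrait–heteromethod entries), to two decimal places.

0.47

Convergent values: 0.34, 0.45, 0.67, 0.70, 0.51, 0.50, 0.29, 0.41, 0.38; mean = 4.25/9 = 0.47.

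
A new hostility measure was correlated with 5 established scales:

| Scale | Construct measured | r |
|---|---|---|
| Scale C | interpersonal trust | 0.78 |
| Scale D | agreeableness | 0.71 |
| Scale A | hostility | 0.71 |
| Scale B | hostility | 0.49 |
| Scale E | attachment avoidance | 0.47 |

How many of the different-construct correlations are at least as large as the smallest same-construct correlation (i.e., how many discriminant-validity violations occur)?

2

Convergent (same construct = hostility): Scale A, Scale B.
Smallest convergent = 0.49. Discriminant values: 0.78, 0.71, 0.47; count ≥ 0.49 → 2.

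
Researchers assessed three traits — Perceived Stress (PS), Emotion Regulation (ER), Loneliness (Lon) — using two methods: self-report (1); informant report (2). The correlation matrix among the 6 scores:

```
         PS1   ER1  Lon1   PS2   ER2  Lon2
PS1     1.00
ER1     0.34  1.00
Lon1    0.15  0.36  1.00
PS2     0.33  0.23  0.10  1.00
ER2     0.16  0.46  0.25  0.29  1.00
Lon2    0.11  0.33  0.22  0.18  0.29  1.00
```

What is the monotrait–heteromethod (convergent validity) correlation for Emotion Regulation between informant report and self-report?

Same trait (ER), different methods: r(ER2, ER1) = 0.46.

0.46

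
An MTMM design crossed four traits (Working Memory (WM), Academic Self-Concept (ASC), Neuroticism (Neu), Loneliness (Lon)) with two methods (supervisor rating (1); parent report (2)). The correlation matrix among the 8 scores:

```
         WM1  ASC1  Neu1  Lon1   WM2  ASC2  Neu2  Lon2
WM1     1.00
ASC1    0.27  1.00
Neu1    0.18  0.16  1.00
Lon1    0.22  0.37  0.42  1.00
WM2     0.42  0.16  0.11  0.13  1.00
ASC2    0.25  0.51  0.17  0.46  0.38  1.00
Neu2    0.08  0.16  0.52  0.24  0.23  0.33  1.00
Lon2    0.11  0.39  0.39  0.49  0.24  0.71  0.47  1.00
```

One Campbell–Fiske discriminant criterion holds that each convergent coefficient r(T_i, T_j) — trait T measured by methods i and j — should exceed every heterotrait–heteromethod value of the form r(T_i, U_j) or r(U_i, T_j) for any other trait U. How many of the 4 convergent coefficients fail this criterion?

0

Convergent coefficients and their comparison sets:
WM (methods 1·2): 0.42 vs {0.25, 0.16, 0.08, 0.11, 0.11, 0.13} → pass.
ASC (methods 1·2): 0.51 vs {0.16, 0.25, 0.16, 0.17, 0.39, 0.46} → pass.
Neu (methods 1·2): 0.52 vs {0.11, 0.08, 0.17, 0.16, 0.39, 0.24} → pass.
Lon (methods 1·2): 0.49 vs {0.13, 0.11, 0.46, 0.39, 0.24, 0.39} → pass.
0 of 4 fail.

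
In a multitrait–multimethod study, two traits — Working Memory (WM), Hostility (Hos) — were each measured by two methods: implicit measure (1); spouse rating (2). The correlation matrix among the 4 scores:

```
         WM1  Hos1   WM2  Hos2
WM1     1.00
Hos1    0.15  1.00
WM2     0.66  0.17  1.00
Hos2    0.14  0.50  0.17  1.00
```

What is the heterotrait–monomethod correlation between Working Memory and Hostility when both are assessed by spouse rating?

Different traits, same method: r(WM2, Hos2) = 0.17.

0.17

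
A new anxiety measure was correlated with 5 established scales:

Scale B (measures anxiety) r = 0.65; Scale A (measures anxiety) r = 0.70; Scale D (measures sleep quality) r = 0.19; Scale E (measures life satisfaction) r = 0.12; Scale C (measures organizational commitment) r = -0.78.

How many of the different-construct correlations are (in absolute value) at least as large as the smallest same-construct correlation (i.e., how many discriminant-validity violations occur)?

Convergent (same construct = anxiety): Scale B, Scale A.
Smallest convergent = 0.65. Discriminant |r|: 0.19, 0.12, 0.78; count ≥ 0.65 → 1.

1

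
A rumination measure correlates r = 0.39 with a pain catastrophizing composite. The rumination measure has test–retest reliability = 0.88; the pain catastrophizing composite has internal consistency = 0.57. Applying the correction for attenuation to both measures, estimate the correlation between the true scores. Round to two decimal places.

0.55

r_true = r_obs / √(r_xx · r_yy) = 0.39 / √(0.88 × 0.57) = 0.39 / √0.5016 = 0.39 / 0.7082 ≈ 0.55.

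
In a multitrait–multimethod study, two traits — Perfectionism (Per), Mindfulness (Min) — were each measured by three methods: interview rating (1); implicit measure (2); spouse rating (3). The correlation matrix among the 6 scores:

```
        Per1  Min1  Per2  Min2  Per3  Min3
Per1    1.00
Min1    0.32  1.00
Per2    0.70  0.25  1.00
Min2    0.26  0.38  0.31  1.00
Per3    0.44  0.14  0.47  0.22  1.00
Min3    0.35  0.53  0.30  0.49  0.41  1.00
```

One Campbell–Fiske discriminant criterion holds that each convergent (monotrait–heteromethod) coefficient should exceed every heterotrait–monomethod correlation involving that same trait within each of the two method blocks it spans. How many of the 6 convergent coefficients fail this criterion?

Convergent coefficients and their comparison sets:
Per (methods 1·2): 0.70 vs {0.32, 0.31} → pass.
Per (methods 1·3): 0.44 vs {0.32, 0.41} → pass.
Per (methods 2·3): 0.47 vs {0.31, 0.41} → pass.
Min (methods 1·2): 0.38 vs {0.32, 0.31} → pass.
Min (methods 1·3): 0.53 vs {0.32, 0.41} → pass.
Min (methods 2·3): 0.49 vs {0.31, 0.41} → pass.
0 of 6 fail.

0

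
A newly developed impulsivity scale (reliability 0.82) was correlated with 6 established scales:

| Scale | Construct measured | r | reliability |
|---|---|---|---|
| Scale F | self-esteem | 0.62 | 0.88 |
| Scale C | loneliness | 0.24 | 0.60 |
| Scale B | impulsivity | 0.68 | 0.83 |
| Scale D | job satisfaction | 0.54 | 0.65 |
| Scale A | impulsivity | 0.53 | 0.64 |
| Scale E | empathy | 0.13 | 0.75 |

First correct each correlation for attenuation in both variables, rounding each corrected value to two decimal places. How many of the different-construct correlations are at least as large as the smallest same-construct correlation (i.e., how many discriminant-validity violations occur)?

2

Disattenuated r (r / √(r_scale · r_new)):
  Scale F (disc): 0.62 / √(0.88·0.82) = 0.73
  Scale C (disc): 0.24 / √(0.60·0.82) = 0.34
  Scale B (conv): 0.68 / √(0.83·0.82) = 0.82
  Scale D (disc): 0.54 / √(0.65·0.82) = 0.74
  Scale A (conv): 0.53 / √(0.64·0.82) = 0.73
  Scale E (disc): 0.13 / √(0.75·0.82) = 0.17
Smallest convergent = 0.73. Discriminant values: 0.73, 0.34, 0.74, 0.17; count ≥ 0.73 → 2.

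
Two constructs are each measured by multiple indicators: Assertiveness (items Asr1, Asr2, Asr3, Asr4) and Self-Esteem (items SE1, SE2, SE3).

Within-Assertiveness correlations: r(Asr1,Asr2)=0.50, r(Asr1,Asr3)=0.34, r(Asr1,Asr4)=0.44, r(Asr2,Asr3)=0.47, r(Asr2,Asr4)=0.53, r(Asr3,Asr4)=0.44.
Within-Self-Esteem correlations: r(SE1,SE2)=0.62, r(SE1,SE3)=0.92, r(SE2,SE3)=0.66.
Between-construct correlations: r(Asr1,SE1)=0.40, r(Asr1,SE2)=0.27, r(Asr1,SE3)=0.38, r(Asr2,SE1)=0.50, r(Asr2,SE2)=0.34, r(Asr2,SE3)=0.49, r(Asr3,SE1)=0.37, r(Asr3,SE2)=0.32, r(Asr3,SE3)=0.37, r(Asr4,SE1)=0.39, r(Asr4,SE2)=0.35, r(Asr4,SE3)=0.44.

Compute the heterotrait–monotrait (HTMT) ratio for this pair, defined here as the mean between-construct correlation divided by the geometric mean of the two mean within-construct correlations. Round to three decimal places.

Mean between = 4.62/12 = 0.3850.
Mean within-Asr = 2.72/6 = 0.4533; mean within-SE = 2.20/3 = 0.7333.
Geometric mean = √(0.4533 × 0.7333) = 0.5765.
HTMT = 0.3850 / 0.5765 = 0.668.

0.668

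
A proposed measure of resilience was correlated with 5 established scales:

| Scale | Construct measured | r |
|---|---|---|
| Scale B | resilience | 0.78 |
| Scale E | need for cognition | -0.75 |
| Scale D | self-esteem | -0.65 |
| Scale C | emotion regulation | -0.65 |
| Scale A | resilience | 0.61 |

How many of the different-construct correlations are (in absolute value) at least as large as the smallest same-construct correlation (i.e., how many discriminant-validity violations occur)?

3

Convergent (same construct = resilience): Scale B, Scale A.
Smallest convergent = 0.61. Discriminant |r|: 0.75, 0.65, 0.65; count ≥ 0.61 → 3.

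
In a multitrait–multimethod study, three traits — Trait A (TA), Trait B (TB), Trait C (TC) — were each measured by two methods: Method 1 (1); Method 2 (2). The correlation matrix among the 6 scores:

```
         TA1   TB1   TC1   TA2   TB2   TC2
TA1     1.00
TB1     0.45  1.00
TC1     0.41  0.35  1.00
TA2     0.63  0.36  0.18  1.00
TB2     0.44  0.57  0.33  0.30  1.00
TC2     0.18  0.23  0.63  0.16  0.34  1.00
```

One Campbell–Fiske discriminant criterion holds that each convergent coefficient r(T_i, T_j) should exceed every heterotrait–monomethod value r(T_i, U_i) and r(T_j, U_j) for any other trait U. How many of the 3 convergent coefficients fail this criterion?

0

Checking each validity diagonal entry against its comparison values:
TA (methods 1·2): 0.63 vs {0.45, 0.30, 0.41, 0.16} → pass.
TB (methods 1·2): 0.57 vs {0.45, 0.30, 0.35, 0.34} → pass.
TC (methods 1·2): 0.63 vs {0.41, 0.16, 0.35, 0.34} → pass.
0 of 3 fail.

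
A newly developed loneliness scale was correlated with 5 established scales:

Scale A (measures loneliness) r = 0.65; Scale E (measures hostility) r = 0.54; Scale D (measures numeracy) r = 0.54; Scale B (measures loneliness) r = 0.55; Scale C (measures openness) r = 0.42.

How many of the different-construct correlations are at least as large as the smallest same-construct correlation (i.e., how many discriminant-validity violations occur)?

Convergent (same construct = loneliness): Scale A, Scale B.
Smallest convergent = 0.55. Discriminant values: 0.54, 0.54, 0.42; count ≥ 0.55 → 0.

0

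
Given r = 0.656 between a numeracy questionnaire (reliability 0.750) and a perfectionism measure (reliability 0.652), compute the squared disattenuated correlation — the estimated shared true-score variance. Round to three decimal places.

Disattenuated r = 0.656 / √(0.750 × 0.652) = 0.656 / 0.6993 = 0.9381.
Shared true-score variance = 0.9381² = 0.8800 ≈ 0.880.

0.880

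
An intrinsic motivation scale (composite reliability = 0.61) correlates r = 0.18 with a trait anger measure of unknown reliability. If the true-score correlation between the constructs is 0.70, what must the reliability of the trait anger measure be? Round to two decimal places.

0.11

r_true = r_obs / √(r_xx · r_yy) ⇒ 0.70 = 0.18 / √(0.61 · r_yy).
√(0.61 · r_yy) = 0.18 / 0.70 = 0.2571; 0.61 · r_yy = 0.0661; r_yy = 0.0661 / 0.61 ≈ 0.11.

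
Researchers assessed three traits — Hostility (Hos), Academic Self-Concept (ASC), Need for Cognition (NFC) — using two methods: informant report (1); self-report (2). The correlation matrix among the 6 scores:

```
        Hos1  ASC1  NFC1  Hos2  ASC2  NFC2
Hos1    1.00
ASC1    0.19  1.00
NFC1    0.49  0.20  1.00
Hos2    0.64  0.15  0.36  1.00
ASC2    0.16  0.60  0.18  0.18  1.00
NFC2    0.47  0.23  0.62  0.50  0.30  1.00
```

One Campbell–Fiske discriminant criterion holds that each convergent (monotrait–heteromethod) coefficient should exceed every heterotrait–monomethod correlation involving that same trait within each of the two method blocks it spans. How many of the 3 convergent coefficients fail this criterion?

0

Checking each validity diagonal entry against its comparison values:
Hos (methods 1·2): 0.64 vs {0.19, 0.18, 0.49, 0.50} → pass.
ASC (methods 1·2): 0.60 vs {0.19, 0.18, 0.20, 0.30} → pass.
NFC (methods 1·2): 0.62 vs {0.49, 0.50, 0.20, 0.30} → pass.
0 of 3 fail.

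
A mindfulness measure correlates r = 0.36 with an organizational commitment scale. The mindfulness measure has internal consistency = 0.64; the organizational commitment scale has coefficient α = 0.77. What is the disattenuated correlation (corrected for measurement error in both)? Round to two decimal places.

0.51

r_true = r_obs / √(r_xx · r_yy) = 0.36 / √(0.64 × 0.77) = 0.36 / √0.4928 = 0.36 / 0.7020 ≈ 0.51.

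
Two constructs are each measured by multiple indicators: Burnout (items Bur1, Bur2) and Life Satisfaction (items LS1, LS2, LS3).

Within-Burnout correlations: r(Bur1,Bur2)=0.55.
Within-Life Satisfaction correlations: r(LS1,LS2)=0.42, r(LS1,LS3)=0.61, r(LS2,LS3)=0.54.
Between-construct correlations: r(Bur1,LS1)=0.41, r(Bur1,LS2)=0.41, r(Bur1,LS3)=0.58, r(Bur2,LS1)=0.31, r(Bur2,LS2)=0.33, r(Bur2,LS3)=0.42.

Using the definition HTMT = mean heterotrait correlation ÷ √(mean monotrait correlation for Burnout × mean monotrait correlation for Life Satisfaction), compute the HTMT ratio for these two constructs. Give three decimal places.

0.764

Mean heterotrait r = 2.46/6 = 0.4100.
Mean within-Bur = 0.55/1 = 0.5500; mean within-LS = 1.57/3 = 0.5233.
Geometric mean = √(0.5500 × 0.5233) = 0.5365.
HTMT = 0.4100 / 0.5365 = 0.764.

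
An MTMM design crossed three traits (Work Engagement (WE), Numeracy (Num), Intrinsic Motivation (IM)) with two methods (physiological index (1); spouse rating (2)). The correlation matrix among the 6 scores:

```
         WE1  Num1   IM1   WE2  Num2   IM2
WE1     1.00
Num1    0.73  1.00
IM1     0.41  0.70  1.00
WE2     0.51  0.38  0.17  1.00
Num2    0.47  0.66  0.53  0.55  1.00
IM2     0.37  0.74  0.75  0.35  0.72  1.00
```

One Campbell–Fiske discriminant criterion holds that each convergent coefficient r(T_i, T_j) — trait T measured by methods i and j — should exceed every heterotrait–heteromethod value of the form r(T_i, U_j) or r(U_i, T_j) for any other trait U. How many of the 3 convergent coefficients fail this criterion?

1

Each convergent coefficient versus the relevant comparison correlations:
WE (methods 1·2): 0.51 vs {0.47, 0.38, 0.37, 0.17} → pass.
Num (methods 1·2): 0.66 vs {0.38, 0.47, 0.74, 0.53} → fail.
IM (methods 1·2): 0.75 vs {0.17, 0.37, 0.53, 0.74} → pass.
1 of 3 fail.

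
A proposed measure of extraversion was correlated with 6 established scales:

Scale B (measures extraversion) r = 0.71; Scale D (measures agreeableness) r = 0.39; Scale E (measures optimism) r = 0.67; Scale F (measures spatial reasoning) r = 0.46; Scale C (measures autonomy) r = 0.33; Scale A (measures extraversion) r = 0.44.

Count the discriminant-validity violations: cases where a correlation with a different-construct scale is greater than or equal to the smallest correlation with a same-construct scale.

Convergent (same construct = extraversion): Scale B, Scale A.
Smallest convergent = 0.44. Discriminant values: 0.39, 0.67, 0.46, 0.33; count ≥ 0.44 → 2.

2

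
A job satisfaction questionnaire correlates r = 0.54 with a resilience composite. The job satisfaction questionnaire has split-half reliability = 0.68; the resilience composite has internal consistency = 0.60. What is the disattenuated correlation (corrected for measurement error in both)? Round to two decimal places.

r_true = r_obs / √(r_xx · r_yy) = 0.54 / √(0.68 × 0.60) = 0.54 / √0.4080 = 0.54 / 0.6387 ≈ 0.85.

0.85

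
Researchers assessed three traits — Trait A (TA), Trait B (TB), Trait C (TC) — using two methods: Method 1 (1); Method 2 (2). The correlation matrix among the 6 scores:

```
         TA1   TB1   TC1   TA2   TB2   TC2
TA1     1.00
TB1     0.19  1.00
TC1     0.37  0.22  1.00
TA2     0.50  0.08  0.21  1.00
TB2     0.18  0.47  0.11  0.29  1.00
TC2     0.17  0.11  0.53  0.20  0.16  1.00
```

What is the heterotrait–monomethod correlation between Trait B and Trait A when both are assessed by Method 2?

Different traits, same method: r(TB2, TA2) = 0.29.

0.29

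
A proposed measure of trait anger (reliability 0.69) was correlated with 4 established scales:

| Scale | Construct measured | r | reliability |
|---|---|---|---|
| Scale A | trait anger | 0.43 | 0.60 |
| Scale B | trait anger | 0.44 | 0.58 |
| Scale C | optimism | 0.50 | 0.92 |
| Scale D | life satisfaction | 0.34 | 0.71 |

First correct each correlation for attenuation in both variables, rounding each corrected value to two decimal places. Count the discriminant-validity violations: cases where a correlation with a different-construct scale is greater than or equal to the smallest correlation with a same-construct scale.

Disattenuated r (r / √(r_scale · r_new)):
  Scale A (conv): 0.43 / √(0.60·0.69) = 0.67
  Scale B (conv): 0.44 / √(0.58·0.69) = 0.70
  Scale C (disc): 0.50 / √(0.92·0.69) = 0.63
  Scale D (disc): 0.34 / √(0.71·0.69) = 0.49
Smallest convergent = 0.67. Discriminant values: 0.63, 0.49; count ≥ 0.67 → 0.

0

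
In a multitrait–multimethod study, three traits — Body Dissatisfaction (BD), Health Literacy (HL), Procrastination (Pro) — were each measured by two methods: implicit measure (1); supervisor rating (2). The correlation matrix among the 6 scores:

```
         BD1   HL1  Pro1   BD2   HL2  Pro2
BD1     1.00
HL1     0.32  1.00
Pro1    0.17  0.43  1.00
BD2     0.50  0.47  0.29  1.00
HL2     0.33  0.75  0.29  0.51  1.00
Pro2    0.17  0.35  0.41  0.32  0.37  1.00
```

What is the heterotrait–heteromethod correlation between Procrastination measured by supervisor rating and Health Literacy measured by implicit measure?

0.35

Different traits and methods: r(Pro2, HL1) = 0.35.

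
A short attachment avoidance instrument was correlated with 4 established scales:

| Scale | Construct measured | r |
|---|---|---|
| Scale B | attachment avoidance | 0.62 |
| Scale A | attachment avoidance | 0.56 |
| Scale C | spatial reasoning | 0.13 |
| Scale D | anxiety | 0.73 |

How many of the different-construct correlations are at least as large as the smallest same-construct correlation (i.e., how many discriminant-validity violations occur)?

1

Convergent (same construct = attachment avoidance): Scale B, Scale A.
Smallest convergent = 0.56. Discriminant values: 0.13, 0.73; count ≥ 0.56 → 1.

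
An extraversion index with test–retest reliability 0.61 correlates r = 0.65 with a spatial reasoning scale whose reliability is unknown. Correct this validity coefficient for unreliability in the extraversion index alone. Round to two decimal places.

Single correction: r_c = r_obs / √r_xx = 0.65 / √0.61 = 0.65 / 0.7810 ≈ 0.83.

0.83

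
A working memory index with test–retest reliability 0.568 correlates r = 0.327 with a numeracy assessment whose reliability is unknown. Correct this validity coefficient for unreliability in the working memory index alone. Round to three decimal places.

0.434

Single correction: r_c = r_obs / √r_xx = 0.327 / √0.568 = 0.327 / 0.7537 ≈ 0.434.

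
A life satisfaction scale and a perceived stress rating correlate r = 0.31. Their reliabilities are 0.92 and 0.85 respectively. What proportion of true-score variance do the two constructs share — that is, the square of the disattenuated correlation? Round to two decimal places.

Disattenuated r = 0.31 / √(0.92 × 0.85) = 0.31 / 0.8843 = 0.3506.
Shared true-score variance = 0.3506² = 0.1229 ≈ 0.12.

0.12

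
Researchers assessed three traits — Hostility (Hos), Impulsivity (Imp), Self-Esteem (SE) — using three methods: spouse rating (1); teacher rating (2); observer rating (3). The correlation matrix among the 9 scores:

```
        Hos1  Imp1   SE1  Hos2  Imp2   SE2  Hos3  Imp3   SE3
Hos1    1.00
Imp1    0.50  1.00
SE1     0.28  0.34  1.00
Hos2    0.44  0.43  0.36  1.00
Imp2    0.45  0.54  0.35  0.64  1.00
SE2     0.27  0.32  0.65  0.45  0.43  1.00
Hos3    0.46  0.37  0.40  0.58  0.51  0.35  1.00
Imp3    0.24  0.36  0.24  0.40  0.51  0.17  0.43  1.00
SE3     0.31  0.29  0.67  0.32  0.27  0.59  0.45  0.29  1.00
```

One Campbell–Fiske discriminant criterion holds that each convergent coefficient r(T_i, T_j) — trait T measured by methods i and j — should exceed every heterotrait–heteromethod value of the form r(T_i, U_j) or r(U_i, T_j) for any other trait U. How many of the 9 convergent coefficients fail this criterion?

Each convergent coefficient versus the relevant comparison correlations:
Hos (methods 1·2): 0.44 vs {0.45, 0.43, 0.27, 0.36} → fail.
Hos (methods 1·3): 0.46 vs {0.24, 0.37, 0.31, 0.40} → pass.
Hos (methods 2·3): 0.58 vs {0.40, 0.51, 0.32, 0.35} → pass.
Imp (methods 1·2): 0.54 vs {0.43, 0.45, 0.32, 0.35} → pass.
Imp (methods 1·3): 0.36 vs {0.37, 0.24, 0.29, 0.24} → fail.
Imp (methods 2·3): 0.51 vs {0.51, 0.40, 0.27, 0.17} → fail.
SE (methods 1·2): 0.65 vs {0.36, 0.27, 0.35, 0.32} → pass.
SE (methods 1·3): 0.67 vs {0.40, 0.31, 0.24, 0.29} → pass.
SE (methods 2·3): 0.59 vs {0.35, 0.32, 0.17, 0.27} → pass.
3 of 9 fail.

3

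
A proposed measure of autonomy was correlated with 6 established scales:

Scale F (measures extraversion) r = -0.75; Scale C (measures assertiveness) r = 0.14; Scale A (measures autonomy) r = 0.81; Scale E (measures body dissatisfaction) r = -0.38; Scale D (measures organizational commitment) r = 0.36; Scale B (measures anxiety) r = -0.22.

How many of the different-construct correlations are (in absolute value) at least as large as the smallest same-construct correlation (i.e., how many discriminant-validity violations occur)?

0

Convergent (same construct = autonomy): Scale A.
Smallest convergent = 0.81. Discriminant |r|: 0.75, 0.14, 0.38, 0.36, 0.22; count ≥ 0.81 → 0.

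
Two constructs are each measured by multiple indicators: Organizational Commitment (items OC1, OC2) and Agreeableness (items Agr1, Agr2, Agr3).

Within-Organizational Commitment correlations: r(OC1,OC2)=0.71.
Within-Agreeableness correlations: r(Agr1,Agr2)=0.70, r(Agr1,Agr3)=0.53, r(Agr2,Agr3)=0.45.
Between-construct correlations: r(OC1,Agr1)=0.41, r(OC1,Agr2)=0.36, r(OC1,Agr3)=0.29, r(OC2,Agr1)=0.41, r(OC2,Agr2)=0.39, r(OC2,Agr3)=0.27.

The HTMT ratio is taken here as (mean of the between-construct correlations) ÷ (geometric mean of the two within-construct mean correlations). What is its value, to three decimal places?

0.563

Mean heterotrait r = 2.13/6 = 0.3550.
Mean within-OC = 0.71/1 = 0.7100; mean within-Agr = 1.68/3 = 0.5600.
Geometric mean = √(0.7100 × 0.5600) = 0.6306.
HTMT = 0.3550 / 0.6306 = 0.563.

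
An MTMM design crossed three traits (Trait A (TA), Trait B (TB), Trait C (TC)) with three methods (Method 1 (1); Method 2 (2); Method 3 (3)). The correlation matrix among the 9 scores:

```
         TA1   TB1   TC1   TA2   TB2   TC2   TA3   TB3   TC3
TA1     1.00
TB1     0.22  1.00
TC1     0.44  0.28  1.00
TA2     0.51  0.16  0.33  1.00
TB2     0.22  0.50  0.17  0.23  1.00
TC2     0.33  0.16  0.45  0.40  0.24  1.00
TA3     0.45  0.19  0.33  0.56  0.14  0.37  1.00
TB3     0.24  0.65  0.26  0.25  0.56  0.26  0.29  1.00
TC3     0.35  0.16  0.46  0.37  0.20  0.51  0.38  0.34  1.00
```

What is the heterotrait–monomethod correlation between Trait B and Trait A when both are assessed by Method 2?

0.23

Different traits, same method: r(TB2, TA2) = 0.23.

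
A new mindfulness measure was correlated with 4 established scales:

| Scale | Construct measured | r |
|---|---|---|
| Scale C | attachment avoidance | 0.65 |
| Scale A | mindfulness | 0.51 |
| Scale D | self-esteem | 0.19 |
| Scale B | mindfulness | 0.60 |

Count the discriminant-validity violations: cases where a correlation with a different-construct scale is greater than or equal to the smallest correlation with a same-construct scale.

Convergent (same construct = mindfulness): Scale A, Scale B.
Smallest convergent = 0.51. Discriminant values: 0.65, 0.19; count ≥ 0.51 → 1.

1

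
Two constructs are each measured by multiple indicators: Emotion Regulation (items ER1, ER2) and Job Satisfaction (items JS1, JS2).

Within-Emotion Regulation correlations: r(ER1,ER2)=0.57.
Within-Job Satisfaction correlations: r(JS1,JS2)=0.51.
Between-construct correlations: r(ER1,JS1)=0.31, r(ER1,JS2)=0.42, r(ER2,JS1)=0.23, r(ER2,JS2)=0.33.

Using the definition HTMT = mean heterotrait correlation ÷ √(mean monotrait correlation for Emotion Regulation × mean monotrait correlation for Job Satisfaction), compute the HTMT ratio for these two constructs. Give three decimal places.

Between-construct mean = 1.29/4 = 0.3225.
Mean within-ER = 0.57/1 = 0.5700; mean within-JS = 0.51/1 = 0.5100.
Geometric mean = √(0.5700 × 0.5100) = 0.5392.
HTMT = 0.3225 / 0.5392 = 0.598.

0.598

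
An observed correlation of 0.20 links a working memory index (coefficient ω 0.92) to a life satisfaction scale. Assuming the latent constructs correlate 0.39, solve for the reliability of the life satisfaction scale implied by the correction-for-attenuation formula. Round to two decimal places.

r_true = r_obs / √(r_xx · r_yy) ⇒ 0.39 = 0.20 / √(0.92 · r_yy).
√(0.92 · r_yy) = 0.20 / 0.39 = 0.5128; 0.92 · r_yy = 0.2630; r_yy = 0.2630 / 0.92 ≈ 0.29.

0.29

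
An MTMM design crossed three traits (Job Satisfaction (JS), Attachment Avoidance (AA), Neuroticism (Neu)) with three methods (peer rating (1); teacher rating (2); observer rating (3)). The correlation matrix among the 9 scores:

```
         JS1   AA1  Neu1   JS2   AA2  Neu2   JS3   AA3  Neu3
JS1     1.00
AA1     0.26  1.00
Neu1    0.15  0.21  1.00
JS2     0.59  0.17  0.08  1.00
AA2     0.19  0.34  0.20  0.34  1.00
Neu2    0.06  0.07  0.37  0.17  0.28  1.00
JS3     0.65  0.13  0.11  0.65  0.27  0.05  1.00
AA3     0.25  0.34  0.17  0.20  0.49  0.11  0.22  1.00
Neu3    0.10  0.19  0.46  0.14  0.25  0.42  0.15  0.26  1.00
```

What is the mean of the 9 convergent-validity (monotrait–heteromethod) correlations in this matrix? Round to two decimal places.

0.48

Convergent values: 0.59, 0.65, 0.65, 0.34, 0.34, 0.49, 0.37, 0.46, 0.42; mean = 4.31/9 = 0.48.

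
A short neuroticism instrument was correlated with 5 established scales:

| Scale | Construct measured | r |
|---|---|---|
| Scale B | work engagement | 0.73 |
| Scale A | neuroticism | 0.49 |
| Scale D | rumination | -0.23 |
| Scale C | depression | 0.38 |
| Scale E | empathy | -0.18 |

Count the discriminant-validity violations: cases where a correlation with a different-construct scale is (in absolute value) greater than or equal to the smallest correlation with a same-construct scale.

Convergent (same construct = neuroticism): Scale A.
Smallest convergent = 0.49. Discriminant |r|: 0.73, 0.23, 0.38, 0.18; count ≥ 0.49 → 1.

1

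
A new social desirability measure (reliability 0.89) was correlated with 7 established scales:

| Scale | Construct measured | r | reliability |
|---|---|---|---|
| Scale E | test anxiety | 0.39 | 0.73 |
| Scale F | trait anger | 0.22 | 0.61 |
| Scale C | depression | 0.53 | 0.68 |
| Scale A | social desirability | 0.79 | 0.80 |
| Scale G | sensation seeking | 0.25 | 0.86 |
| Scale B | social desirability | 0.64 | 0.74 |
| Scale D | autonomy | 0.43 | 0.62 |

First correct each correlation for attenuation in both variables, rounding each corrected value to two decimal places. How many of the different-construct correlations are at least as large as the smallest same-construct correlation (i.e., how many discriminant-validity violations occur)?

Disattenuated r (r / √(r_scale · r_new)):
  Scale E (disc): 0.39 / √(0.73·0.89) = 0.48
  Scale F (disc): 0.22 / √(0.61·0.89) = 0.30
  Scale C (disc): 0.53 / √(0.68·0.89) = 0.68
  Scale A (conv): 0.79 / √(0.80·0.89) = 0.94
  Scale G (disc): 0.25 / √(0.86·0.89) = 0.29
  Scale B (conv): 0.64 / √(0.74·0.89) = 0.79
  Scale D (disc): 0.43 / √(0.62·0.89) = 0.58
Smallest convergent = 0.79. Discriminant values: 0.48, 0.30, 0.68, 0.29, 0.58; count ≥ 0.79 → 0.

0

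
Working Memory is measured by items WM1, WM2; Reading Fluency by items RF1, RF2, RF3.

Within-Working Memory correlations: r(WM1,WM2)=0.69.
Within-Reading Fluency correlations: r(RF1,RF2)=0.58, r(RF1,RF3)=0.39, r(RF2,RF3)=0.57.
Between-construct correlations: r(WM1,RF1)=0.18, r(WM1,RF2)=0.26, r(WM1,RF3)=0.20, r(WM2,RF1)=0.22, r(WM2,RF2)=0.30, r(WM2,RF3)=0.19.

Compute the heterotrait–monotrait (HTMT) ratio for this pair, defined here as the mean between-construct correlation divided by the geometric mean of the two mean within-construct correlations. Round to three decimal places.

Between-construct mean = 1.35/6 = 0.2250.
Mean within-WM = 0.69/1 = 0.6900; mean within-RF = 1.54/3 = 0.5133.
Geometric mean = √(0.6900 × 0.5133) = 0.5951.
HTMT = 0.2250 / 0.5951 = 0.378.

0.378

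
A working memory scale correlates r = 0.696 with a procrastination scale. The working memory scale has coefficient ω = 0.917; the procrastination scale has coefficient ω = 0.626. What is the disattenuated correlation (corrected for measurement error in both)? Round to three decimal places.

r_true = r_obs / √(r_xx · r_yy) = 0.696 / √(0.917 × 0.626) = 0.696 / √0.574042 = 0.696 / 0.7577 ≈ 0.919.

0.919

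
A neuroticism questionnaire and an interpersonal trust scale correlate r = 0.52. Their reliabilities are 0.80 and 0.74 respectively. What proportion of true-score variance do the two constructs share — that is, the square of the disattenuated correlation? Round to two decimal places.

Disattenuated r = 0.52 / √(0.80 × 0.74) = 0.52 / 0.7694 = 0.6759.
Shared true-score variance = 0.6759² = 0.4568 ≈ 0.46.

0.46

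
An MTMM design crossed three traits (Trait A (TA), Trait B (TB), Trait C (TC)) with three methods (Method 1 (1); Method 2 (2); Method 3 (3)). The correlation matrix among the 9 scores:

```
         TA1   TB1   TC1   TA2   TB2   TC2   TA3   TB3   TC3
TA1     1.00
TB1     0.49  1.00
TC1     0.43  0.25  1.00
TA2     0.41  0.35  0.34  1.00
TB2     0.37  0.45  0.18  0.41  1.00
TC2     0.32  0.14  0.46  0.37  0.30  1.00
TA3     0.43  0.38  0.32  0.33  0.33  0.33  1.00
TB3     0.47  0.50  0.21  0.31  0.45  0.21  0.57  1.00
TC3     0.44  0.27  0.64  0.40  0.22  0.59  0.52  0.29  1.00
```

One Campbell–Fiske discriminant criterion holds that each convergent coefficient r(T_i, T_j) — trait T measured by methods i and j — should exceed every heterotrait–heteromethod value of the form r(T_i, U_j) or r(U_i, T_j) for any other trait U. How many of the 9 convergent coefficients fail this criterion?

Each convergent coefficient versus the relevant comparison correlations:
TA (methods 1·2): 0.41 vs {0.37, 0.35, 0.32, 0.34} → pass.
TA (methods 1·3): 0.43 vs {0.47, 0.38, 0.44, 0.32} → fail.
TA (methods 2·3): 0.33 vs {0.31, 0.33, 0.40, 0.33} → fail.
TB (methods 1·2): 0.45 vs {0.35, 0.37, 0.14, 0.18} → pass.
TB (methods 1·3): 0.50 vs {0.38, 0.47, 0.27, 0.21} → pass.
TB (methods 2·3): 0.45 vs {0.33, 0.31, 0.22, 0.21} → pass.
TC (methods 1·2): 0.46 vs {0.34, 0.32, 0.18, 0.14} → pass.
TC (methods 1·3): 0.64 vs {0.32, 0.44, 0.21, 0.27} → pass.
TC (methods 2·3): 0.59 vs {0.33, 0.40, 0.21, 0.22} → pass.
2 of 9 fail.

2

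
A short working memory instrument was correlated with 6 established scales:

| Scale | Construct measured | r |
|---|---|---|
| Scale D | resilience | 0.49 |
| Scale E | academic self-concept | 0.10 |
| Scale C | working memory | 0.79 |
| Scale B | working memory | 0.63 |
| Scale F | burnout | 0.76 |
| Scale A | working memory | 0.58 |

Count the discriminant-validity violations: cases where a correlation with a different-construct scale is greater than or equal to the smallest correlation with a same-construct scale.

Convergent (same construct = working memory): Scale C, Scale B, Scale A.
Smallest convergent = 0.58. Discriminant values: 0.49, 0.10, 0.76; count ≥ 0.58 → 1.

1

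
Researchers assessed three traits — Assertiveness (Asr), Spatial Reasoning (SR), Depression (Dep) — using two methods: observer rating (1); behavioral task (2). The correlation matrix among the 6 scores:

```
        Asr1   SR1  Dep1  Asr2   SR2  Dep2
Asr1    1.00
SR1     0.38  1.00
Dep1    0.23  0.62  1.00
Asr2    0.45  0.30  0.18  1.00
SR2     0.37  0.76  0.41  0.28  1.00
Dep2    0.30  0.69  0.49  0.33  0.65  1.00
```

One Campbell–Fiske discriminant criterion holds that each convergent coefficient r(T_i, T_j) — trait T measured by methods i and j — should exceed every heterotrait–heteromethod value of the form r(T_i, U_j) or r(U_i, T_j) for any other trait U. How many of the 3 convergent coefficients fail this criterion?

1

Each convergent coefficient versus the relevant comparison correlations:
Asr (methods 1·2): 0.45 vs {0.37, 0.30, 0.30, 0.18} → pass.
SR (methods 1·2): 0.76 vs {0.30, 0.37, 0.69, 0.41} → pass.
Dep (methods 1·2): 0.49 vs {0.18, 0.30, 0.41, 0.69} → fail.
1 of 3 fail.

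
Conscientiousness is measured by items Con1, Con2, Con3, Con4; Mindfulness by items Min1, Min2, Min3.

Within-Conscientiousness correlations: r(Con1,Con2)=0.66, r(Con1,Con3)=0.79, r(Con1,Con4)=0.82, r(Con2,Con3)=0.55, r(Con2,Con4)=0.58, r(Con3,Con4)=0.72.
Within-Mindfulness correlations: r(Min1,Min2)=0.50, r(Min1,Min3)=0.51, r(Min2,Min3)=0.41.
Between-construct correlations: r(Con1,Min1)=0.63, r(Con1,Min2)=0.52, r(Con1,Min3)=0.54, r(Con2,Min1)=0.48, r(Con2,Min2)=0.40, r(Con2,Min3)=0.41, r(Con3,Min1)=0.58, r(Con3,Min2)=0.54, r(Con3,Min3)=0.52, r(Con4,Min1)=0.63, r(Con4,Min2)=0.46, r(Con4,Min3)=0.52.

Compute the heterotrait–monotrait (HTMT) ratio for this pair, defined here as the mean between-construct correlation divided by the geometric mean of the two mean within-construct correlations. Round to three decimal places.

Mean heterotrait r = 6.23/12 = 0.5192.
Mean within-Con = 4.12/6 = 0.6867; mean within-Min = 1.42/3 = 0.4733.
Geometric mean = √(0.6867 × 0.4733) = 0.5701.
HTMT = 0.5192 / 0.5701 = 0.911.

0.911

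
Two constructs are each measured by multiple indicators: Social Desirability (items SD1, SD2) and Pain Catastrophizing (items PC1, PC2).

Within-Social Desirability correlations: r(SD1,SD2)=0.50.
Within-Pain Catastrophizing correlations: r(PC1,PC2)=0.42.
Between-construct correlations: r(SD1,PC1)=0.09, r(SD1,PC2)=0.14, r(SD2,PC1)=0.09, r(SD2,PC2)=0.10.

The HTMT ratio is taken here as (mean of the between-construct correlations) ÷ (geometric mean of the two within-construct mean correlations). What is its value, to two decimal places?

Mean between = 0.42/4 = 0.1050.
Mean within-SD = 0.50/1 = 0.5000; mean within-PC = 0.42/1 = 0.4200.
Geometric mean = √(0.5000 × 0.4200) = 0.4583.
HTMT = 0.1050 / 0.4583 = 0.23.

0.23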